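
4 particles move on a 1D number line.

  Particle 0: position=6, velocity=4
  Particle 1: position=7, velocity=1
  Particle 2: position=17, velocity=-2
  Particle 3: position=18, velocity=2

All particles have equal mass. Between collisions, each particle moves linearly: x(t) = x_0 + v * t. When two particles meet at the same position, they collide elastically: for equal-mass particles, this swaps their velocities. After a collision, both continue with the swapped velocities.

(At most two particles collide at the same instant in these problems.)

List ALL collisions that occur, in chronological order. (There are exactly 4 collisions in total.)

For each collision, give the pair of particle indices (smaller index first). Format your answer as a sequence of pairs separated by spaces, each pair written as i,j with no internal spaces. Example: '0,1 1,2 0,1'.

Collision at t=1/3: particles 0 and 1 swap velocities; positions: p0=22/3 p1=22/3 p2=49/3 p3=56/3; velocities now: v0=1 v1=4 v2=-2 v3=2
Collision at t=11/6: particles 1 and 2 swap velocities; positions: p0=53/6 p1=40/3 p2=40/3 p3=65/3; velocities now: v0=1 v1=-2 v2=4 v3=2
Collision at t=10/3: particles 0 and 1 swap velocities; positions: p0=31/3 p1=31/3 p2=58/3 p3=74/3; velocities now: v0=-2 v1=1 v2=4 v3=2
Collision at t=6: particles 2 and 3 swap velocities; positions: p0=5 p1=13 p2=30 p3=30; velocities now: v0=-2 v1=1 v2=2 v3=4

Answer: 0,1 1,2 0,1 2,3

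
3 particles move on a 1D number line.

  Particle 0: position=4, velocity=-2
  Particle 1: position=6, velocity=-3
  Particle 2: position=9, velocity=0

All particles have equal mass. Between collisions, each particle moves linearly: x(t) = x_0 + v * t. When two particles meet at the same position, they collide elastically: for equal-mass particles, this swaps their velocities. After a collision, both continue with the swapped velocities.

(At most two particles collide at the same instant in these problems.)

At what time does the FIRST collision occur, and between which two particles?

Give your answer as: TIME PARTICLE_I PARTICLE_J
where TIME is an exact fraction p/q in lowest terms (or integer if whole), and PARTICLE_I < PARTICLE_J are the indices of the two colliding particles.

Pair (0,1): pos 4,6 vel -2,-3 -> gap=2, closing at 1/unit, collide at t=2
Pair (1,2): pos 6,9 vel -3,0 -> not approaching (rel speed -3 <= 0)
Earliest collision: t=2 between 0 and 1

Answer: 2 0 1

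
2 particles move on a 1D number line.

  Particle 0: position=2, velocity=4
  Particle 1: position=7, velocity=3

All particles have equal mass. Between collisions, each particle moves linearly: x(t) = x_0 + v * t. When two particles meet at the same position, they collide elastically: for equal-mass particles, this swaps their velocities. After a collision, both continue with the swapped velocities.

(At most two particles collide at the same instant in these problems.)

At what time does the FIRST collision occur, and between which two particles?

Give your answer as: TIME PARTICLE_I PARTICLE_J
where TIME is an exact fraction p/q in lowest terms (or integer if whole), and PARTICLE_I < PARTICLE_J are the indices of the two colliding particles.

Pair (0,1): pos 2,7 vel 4,3 -> gap=5, closing at 1/unit, collide at t=5
Earliest collision: t=5 between 0 and 1

Answer: 5 0 1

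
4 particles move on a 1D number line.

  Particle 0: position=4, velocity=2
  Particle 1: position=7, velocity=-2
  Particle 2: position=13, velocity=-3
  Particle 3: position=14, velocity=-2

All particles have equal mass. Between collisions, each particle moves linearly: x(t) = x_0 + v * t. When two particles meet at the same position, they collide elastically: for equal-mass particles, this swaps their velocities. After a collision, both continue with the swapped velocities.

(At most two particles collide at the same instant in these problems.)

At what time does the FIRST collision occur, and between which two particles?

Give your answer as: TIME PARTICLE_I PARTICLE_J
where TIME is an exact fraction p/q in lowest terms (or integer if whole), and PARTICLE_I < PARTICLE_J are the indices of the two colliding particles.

Pair (0,1): pos 4,7 vel 2,-2 -> gap=3, closing at 4/unit, collide at t=3/4
Pair (1,2): pos 7,13 vel -2,-3 -> gap=6, closing at 1/unit, collide at t=6
Pair (2,3): pos 13,14 vel -3,-2 -> not approaching (rel speed -1 <= 0)
Earliest collision: t=3/4 between 0 and 1

Answer: 3/4 0 1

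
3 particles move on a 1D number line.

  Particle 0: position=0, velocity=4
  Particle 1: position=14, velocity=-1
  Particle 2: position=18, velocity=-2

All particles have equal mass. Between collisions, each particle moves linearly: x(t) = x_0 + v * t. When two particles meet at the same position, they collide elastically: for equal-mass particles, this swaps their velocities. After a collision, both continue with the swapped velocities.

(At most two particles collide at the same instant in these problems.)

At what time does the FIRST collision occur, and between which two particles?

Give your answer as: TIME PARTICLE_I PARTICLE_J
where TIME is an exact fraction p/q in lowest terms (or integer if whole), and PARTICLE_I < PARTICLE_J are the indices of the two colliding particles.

Pair (0,1): pos 0,14 vel 4,-1 -> gap=14, closing at 5/unit, collide at t=14/5
Pair (1,2): pos 14,18 vel -1,-2 -> gap=4, closing at 1/unit, collide at t=4
Earliest collision: t=14/5 between 0 and 1

Answer: 14/5 0 1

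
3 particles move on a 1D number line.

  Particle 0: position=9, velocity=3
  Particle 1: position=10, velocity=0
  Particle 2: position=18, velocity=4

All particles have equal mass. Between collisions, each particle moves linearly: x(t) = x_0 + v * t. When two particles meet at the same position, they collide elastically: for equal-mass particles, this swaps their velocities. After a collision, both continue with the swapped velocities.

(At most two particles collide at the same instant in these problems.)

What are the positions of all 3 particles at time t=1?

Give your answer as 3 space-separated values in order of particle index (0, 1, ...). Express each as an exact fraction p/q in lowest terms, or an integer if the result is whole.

Collision at t=1/3: particles 0 and 1 swap velocities; positions: p0=10 p1=10 p2=58/3; velocities now: v0=0 v1=3 v2=4
Advance to t=1 (no further collisions before then); velocities: v0=0 v1=3 v2=4; positions = 10 12 22

Answer: 10 12 22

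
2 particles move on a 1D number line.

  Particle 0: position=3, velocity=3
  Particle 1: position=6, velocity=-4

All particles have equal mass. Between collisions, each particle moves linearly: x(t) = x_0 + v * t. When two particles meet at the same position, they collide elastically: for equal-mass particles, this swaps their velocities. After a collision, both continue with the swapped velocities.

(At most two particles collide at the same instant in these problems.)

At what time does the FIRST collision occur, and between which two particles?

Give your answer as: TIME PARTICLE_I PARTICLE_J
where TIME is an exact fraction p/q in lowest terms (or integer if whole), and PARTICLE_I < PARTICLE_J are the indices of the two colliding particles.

Pair (0,1): pos 3,6 vel 3,-4 -> gap=3, closing at 7/unit, collide at t=3/7
Earliest collision: t=3/7 between 0 and 1

Answer: 3/7 0 1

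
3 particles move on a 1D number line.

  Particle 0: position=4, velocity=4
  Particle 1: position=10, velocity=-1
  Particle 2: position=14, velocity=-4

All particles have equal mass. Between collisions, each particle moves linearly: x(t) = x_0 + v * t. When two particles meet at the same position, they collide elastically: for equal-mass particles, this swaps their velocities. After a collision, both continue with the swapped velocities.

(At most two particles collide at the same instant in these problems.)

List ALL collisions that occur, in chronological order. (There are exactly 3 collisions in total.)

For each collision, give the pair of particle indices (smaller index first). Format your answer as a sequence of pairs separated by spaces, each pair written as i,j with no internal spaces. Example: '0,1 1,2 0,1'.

Answer: 0,1 1,2 0,1

Derivation:
Collision at t=6/5: particles 0 and 1 swap velocities; positions: p0=44/5 p1=44/5 p2=46/5; velocities now: v0=-1 v1=4 v2=-4
Collision at t=5/4: particles 1 and 2 swap velocities; positions: p0=35/4 p1=9 p2=9; velocities now: v0=-1 v1=-4 v2=4
Collision at t=4/3: particles 0 and 1 swap velocities; positions: p0=26/3 p1=26/3 p2=28/3; velocities now: v0=-4 v1=-1 v2=4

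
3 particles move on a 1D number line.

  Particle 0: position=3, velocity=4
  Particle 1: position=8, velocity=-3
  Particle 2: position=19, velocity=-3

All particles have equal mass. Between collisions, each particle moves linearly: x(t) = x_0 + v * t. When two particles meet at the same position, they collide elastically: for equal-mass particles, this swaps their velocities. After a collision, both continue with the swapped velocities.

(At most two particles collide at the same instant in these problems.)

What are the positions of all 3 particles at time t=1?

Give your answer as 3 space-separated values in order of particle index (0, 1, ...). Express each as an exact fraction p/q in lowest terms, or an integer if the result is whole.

Collision at t=5/7: particles 0 and 1 swap velocities; positions: p0=41/7 p1=41/7 p2=118/7; velocities now: v0=-3 v1=4 v2=-3
Advance to t=1 (no further collisions before then); velocities: v0=-3 v1=4 v2=-3; positions = 5 7 16

Answer: 5 7 16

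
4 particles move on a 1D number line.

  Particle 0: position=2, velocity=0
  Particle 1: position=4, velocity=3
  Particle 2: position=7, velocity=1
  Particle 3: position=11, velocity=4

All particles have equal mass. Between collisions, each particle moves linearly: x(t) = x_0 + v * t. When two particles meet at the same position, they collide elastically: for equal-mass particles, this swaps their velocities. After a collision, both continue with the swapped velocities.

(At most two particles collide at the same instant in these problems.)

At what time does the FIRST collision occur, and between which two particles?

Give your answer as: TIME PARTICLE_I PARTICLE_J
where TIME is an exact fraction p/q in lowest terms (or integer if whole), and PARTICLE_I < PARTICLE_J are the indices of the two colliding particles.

Pair (0,1): pos 2,4 vel 0,3 -> not approaching (rel speed -3 <= 0)
Pair (1,2): pos 4,7 vel 3,1 -> gap=3, closing at 2/unit, collide at t=3/2
Pair (2,3): pos 7,11 vel 1,4 -> not approaching (rel speed -3 <= 0)
Earliest collision: t=3/2 between 1 and 2

Answer: 3/2 1 2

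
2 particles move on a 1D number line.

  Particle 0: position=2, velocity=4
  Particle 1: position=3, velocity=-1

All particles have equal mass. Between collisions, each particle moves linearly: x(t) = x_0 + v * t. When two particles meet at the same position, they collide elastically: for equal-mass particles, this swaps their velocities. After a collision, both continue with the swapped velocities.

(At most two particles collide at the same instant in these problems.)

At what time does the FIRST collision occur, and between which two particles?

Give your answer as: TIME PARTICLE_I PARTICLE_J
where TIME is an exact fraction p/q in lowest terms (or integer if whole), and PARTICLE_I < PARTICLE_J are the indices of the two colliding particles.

Answer: 1/5 0 1

Derivation:
Pair (0,1): pos 2,3 vel 4,-1 -> gap=1, closing at 5/unit, collide at t=1/5
Earliest collision: t=1/5 between 0 and 1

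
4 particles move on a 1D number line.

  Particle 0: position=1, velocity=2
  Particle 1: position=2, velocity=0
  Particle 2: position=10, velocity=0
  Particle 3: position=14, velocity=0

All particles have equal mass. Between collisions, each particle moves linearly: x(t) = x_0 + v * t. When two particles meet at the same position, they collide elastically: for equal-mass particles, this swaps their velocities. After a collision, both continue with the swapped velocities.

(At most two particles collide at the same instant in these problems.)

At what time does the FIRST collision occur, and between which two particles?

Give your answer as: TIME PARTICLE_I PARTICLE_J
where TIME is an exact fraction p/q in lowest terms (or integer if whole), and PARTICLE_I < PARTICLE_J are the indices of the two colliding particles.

Answer: 1/2 0 1

Derivation:
Pair (0,1): pos 1,2 vel 2,0 -> gap=1, closing at 2/unit, collide at t=1/2
Pair (1,2): pos 2,10 vel 0,0 -> not approaching (rel speed 0 <= 0)
Pair (2,3): pos 10,14 vel 0,0 -> not approaching (rel speed 0 <= 0)
Earliest collision: t=1/2 between 0 and 1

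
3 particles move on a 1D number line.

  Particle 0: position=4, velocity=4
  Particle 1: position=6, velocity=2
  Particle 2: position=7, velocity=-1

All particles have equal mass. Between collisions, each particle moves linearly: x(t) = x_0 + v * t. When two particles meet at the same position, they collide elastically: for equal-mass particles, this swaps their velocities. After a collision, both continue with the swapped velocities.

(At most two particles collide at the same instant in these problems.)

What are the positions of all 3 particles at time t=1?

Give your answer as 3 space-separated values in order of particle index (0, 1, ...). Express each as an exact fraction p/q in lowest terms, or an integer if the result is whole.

Answer: 6 8 8

Derivation:
Collision at t=1/3: particles 1 and 2 swap velocities; positions: p0=16/3 p1=20/3 p2=20/3; velocities now: v0=4 v1=-1 v2=2
Collision at t=3/5: particles 0 and 1 swap velocities; positions: p0=32/5 p1=32/5 p2=36/5; velocities now: v0=-1 v1=4 v2=2
Collision at t=1: particles 1 and 2 swap velocities; positions: p0=6 p1=8 p2=8; velocities now: v0=-1 v1=2 v2=4
Advance to t=1 (no further collisions before then); velocities: v0=-1 v1=2 v2=4; positions = 6 8 8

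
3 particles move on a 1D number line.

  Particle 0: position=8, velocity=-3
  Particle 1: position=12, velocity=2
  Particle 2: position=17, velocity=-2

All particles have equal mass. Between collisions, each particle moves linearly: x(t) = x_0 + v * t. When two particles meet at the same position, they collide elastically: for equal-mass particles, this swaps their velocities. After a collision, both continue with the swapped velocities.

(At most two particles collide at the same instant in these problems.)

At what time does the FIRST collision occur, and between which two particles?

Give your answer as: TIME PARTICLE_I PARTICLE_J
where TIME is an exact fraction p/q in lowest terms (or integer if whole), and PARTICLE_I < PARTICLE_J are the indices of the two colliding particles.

Pair (0,1): pos 8,12 vel -3,2 -> not approaching (rel speed -5 <= 0)
Pair (1,2): pos 12,17 vel 2,-2 -> gap=5, closing at 4/unit, collide at t=5/4
Earliest collision: t=5/4 between 1 and 2

Answer: 5/4 1 2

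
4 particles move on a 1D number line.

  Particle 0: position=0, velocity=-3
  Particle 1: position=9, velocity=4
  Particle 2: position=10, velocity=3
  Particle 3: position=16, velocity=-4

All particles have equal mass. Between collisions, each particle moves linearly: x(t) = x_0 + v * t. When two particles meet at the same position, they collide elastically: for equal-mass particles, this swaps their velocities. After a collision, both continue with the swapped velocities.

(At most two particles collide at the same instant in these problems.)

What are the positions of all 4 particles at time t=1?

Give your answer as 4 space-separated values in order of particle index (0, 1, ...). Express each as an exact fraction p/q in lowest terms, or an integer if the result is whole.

Answer: -3 12 13 13

Derivation:
Collision at t=6/7: particles 2 and 3 swap velocities; positions: p0=-18/7 p1=87/7 p2=88/7 p3=88/7; velocities now: v0=-3 v1=4 v2=-4 v3=3
Collision at t=7/8: particles 1 and 2 swap velocities; positions: p0=-21/8 p1=25/2 p2=25/2 p3=101/8; velocities now: v0=-3 v1=-4 v2=4 v3=3
Collision at t=1: particles 2 and 3 swap velocities; positions: p0=-3 p1=12 p2=13 p3=13; velocities now: v0=-3 v1=-4 v2=3 v3=4
Advance to t=1 (no further collisions before then); velocities: v0=-3 v1=-4 v2=3 v3=4; positions = -3 12 13 13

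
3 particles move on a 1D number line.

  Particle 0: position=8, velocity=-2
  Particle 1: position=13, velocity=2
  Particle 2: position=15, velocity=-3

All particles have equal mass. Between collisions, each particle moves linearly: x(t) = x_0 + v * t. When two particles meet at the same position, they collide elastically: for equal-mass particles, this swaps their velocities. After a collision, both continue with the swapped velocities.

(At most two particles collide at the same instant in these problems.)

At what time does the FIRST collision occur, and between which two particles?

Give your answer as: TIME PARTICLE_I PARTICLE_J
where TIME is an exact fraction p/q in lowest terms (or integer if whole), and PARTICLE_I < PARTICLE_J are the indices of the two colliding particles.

Pair (0,1): pos 8,13 vel -2,2 -> not approaching (rel speed -4 <= 0)
Pair (1,2): pos 13,15 vel 2,-3 -> gap=2, closing at 5/unit, collide at t=2/5
Earliest collision: t=2/5 between 1 and 2

Answer: 2/5 1 2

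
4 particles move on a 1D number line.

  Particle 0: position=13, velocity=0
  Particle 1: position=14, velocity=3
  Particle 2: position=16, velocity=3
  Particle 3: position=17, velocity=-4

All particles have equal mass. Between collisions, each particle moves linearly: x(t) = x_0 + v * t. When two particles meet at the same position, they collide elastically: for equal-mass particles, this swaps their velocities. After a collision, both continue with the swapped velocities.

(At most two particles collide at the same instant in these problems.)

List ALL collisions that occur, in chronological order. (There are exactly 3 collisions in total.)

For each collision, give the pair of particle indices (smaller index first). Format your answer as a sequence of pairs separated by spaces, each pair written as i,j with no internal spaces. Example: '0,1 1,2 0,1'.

Answer: 2,3 1,2 0,1

Derivation:
Collision at t=1/7: particles 2 and 3 swap velocities; positions: p0=13 p1=101/7 p2=115/7 p3=115/7; velocities now: v0=0 v1=3 v2=-4 v3=3
Collision at t=3/7: particles 1 and 2 swap velocities; positions: p0=13 p1=107/7 p2=107/7 p3=121/7; velocities now: v0=0 v1=-4 v2=3 v3=3
Collision at t=1: particles 0 and 1 swap velocities; positions: p0=13 p1=13 p2=17 p3=19; velocities now: v0=-4 v1=0 v2=3 v3=3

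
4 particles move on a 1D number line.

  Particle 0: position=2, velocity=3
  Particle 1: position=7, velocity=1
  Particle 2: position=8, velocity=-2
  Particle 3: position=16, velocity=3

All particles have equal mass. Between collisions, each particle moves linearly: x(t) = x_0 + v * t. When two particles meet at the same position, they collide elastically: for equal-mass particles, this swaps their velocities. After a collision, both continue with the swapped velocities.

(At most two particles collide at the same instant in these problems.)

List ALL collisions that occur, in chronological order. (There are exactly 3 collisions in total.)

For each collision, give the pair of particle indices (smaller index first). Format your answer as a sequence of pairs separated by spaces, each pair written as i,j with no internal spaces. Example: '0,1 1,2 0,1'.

Answer: 1,2 0,1 1,2

Derivation:
Collision at t=1/3: particles 1 and 2 swap velocities; positions: p0=3 p1=22/3 p2=22/3 p3=17; velocities now: v0=3 v1=-2 v2=1 v3=3
Collision at t=6/5: particles 0 and 1 swap velocities; positions: p0=28/5 p1=28/5 p2=41/5 p3=98/5; velocities now: v0=-2 v1=3 v2=1 v3=3
Collision at t=5/2: particles 1 and 2 swap velocities; positions: p0=3 p1=19/2 p2=19/2 p3=47/2; velocities now: v0=-2 v1=1 v2=3 v3=3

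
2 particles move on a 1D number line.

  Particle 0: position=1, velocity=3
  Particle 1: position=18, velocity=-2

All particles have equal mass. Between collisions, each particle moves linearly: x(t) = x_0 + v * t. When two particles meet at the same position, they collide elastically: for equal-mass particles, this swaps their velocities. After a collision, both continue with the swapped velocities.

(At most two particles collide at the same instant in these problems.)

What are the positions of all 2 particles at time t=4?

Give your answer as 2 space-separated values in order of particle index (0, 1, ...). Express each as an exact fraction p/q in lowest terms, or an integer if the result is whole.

Collision at t=17/5: particles 0 and 1 swap velocities; positions: p0=56/5 p1=56/5; velocities now: v0=-2 v1=3
Advance to t=4 (no further collisions before then); velocities: v0=-2 v1=3; positions = 10 13

Answer: 10 13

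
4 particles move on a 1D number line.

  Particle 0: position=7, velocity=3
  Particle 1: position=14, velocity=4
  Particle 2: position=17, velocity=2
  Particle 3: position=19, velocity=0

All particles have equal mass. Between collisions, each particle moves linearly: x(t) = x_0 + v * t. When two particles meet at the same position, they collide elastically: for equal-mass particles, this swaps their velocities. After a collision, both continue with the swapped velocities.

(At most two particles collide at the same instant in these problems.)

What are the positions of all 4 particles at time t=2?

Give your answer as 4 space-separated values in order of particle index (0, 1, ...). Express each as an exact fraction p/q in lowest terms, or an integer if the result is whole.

Collision at t=1: particles 2 and 3 swap velocities; positions: p0=10 p1=18 p2=19 p3=19; velocities now: v0=3 v1=4 v2=0 v3=2
Collision at t=5/4: particles 1 and 2 swap velocities; positions: p0=43/4 p1=19 p2=19 p3=39/2; velocities now: v0=3 v1=0 v2=4 v3=2
Collision at t=3/2: particles 2 and 3 swap velocities; positions: p0=23/2 p1=19 p2=20 p3=20; velocities now: v0=3 v1=0 v2=2 v3=4
Advance to t=2 (no further collisions before then); velocities: v0=3 v1=0 v2=2 v3=4; positions = 13 19 21 22

Answer: 13 19 21 22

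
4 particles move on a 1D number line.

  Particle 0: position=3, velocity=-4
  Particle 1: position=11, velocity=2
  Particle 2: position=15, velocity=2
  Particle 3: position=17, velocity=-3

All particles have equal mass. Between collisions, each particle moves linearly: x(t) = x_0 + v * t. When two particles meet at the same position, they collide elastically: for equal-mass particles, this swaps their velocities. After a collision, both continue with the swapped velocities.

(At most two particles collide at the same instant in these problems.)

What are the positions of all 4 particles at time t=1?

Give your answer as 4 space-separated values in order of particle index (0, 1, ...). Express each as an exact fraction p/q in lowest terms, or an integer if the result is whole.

Collision at t=2/5: particles 2 and 3 swap velocities; positions: p0=7/5 p1=59/5 p2=79/5 p3=79/5; velocities now: v0=-4 v1=2 v2=-3 v3=2
Advance to t=1 (no further collisions before then); velocities: v0=-4 v1=2 v2=-3 v3=2; positions = -1 13 14 17

Answer: -1 13 14 17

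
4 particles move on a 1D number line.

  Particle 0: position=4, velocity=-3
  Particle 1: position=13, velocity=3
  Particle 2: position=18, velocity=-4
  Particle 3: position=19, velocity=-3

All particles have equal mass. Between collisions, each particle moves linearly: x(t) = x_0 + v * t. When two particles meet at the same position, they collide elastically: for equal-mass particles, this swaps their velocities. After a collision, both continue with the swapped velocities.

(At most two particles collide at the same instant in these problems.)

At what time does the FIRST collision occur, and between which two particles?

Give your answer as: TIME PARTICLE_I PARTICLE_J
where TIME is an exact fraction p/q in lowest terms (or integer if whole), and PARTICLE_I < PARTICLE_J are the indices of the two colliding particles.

Answer: 5/7 1 2

Derivation:
Pair (0,1): pos 4,13 vel -3,3 -> not approaching (rel speed -6 <= 0)
Pair (1,2): pos 13,18 vel 3,-4 -> gap=5, closing at 7/unit, collide at t=5/7
Pair (2,3): pos 18,19 vel -4,-3 -> not approaching (rel speed -1 <= 0)
Earliest collision: t=5/7 between 1 and 2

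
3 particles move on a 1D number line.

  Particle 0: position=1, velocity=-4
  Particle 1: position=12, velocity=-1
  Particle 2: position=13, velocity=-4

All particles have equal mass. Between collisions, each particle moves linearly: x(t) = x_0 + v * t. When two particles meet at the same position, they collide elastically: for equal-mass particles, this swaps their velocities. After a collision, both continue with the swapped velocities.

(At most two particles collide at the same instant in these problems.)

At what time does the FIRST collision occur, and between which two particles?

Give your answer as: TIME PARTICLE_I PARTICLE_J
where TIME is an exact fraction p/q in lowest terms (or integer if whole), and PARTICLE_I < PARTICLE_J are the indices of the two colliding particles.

Answer: 1/3 1 2

Derivation:
Pair (0,1): pos 1,12 vel -4,-1 -> not approaching (rel speed -3 <= 0)
Pair (1,2): pos 12,13 vel -1,-4 -> gap=1, closing at 3/unit, collide at t=1/3
Earliest collision: t=1/3 between 1 and 2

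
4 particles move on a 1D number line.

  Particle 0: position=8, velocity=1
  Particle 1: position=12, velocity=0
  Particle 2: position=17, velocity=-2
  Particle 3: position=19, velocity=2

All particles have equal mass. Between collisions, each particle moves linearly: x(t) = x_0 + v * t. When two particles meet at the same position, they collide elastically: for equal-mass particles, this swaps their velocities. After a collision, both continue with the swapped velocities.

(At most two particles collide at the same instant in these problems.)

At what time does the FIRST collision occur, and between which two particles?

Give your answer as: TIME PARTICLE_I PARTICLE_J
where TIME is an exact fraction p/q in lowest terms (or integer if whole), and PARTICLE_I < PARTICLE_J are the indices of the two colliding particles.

Answer: 5/2 1 2

Derivation:
Pair (0,1): pos 8,12 vel 1,0 -> gap=4, closing at 1/unit, collide at t=4
Pair (1,2): pos 12,17 vel 0,-2 -> gap=5, closing at 2/unit, collide at t=5/2
Pair (2,3): pos 17,19 vel -2,2 -> not approaching (rel speed -4 <= 0)
Earliest collision: t=5/2 between 1 and 2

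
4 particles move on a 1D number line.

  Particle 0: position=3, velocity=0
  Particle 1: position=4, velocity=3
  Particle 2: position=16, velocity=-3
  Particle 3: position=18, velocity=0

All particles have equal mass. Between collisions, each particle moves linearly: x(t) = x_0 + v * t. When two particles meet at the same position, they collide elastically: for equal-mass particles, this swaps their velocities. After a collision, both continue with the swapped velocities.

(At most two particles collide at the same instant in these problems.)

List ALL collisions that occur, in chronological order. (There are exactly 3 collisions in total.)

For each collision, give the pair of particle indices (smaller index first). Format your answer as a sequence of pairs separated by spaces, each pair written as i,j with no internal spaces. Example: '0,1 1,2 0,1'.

Answer: 1,2 0,1 2,3

Derivation:
Collision at t=2: particles 1 and 2 swap velocities; positions: p0=3 p1=10 p2=10 p3=18; velocities now: v0=0 v1=-3 v2=3 v3=0
Collision at t=13/3: particles 0 and 1 swap velocities; positions: p0=3 p1=3 p2=17 p3=18; velocities now: v0=-3 v1=0 v2=3 v3=0
Collision at t=14/3: particles 2 and 3 swap velocities; positions: p0=2 p1=3 p2=18 p3=18; velocities now: v0=-3 v1=0 v2=0 v3=3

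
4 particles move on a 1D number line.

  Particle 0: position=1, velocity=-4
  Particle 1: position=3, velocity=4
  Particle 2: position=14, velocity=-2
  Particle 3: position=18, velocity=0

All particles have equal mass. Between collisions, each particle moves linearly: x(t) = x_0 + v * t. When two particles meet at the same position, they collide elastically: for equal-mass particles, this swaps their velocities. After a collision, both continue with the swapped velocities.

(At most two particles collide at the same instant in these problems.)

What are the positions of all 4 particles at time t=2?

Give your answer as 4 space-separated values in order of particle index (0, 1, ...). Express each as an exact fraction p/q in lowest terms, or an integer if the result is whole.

Collision at t=11/6: particles 1 and 2 swap velocities; positions: p0=-19/3 p1=31/3 p2=31/3 p3=18; velocities now: v0=-4 v1=-2 v2=4 v3=0
Advance to t=2 (no further collisions before then); velocities: v0=-4 v1=-2 v2=4 v3=0; positions = -7 10 11 18

Answer: -7 10 11 18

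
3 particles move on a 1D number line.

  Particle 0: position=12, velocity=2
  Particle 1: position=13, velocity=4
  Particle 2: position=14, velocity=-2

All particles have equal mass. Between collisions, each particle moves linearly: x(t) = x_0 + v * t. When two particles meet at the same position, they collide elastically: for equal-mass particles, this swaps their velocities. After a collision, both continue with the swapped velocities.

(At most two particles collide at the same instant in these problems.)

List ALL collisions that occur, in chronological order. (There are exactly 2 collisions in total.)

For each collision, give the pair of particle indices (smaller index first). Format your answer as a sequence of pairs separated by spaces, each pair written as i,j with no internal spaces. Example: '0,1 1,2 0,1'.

Answer: 1,2 0,1

Derivation:
Collision at t=1/6: particles 1 and 2 swap velocities; positions: p0=37/3 p1=41/3 p2=41/3; velocities now: v0=2 v1=-2 v2=4
Collision at t=1/2: particles 0 and 1 swap velocities; positions: p0=13 p1=13 p2=15; velocities now: v0=-2 v1=2 v2=4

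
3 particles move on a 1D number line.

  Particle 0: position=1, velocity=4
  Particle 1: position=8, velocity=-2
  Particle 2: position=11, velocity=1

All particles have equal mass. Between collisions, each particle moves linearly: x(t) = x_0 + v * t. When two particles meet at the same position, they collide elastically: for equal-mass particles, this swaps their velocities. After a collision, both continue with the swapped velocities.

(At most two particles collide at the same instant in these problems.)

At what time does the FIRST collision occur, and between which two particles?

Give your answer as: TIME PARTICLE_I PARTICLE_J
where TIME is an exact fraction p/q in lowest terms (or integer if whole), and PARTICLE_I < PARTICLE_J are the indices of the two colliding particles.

Answer: 7/6 0 1

Derivation:
Pair (0,1): pos 1,8 vel 4,-2 -> gap=7, closing at 6/unit, collide at t=7/6
Pair (1,2): pos 8,11 vel -2,1 -> not approaching (rel speed -3 <= 0)
Earliest collision: t=7/6 between 0 and 1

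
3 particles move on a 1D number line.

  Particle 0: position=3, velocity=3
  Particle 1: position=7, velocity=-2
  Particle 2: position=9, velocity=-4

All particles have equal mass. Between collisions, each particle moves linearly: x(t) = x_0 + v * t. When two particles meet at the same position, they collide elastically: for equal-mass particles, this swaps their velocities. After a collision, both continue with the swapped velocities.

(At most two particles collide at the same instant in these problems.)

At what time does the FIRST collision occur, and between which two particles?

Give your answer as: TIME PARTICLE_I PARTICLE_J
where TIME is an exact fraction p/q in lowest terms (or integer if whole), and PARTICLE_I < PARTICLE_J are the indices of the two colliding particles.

Pair (0,1): pos 3,7 vel 3,-2 -> gap=4, closing at 5/unit, collide at t=4/5
Pair (1,2): pos 7,9 vel -2,-4 -> gap=2, closing at 2/unit, collide at t=1
Earliest collision: t=4/5 between 0 and 1

Answer: 4/5 0 1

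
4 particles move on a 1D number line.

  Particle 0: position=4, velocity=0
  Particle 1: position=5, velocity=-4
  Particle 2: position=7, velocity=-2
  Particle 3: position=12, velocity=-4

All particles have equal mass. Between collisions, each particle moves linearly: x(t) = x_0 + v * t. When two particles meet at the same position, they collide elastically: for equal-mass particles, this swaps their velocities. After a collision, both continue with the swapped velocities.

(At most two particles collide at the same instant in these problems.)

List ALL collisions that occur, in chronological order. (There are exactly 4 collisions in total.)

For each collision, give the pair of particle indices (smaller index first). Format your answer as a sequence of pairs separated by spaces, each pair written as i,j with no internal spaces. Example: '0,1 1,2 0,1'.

Answer: 0,1 1,2 2,3 1,2

Derivation:
Collision at t=1/4: particles 0 and 1 swap velocities; positions: p0=4 p1=4 p2=13/2 p3=11; velocities now: v0=-4 v1=0 v2=-2 v3=-4
Collision at t=3/2: particles 1 and 2 swap velocities; positions: p0=-1 p1=4 p2=4 p3=6; velocities now: v0=-4 v1=-2 v2=0 v3=-4
Collision at t=2: particles 2 and 3 swap velocities; positions: p0=-3 p1=3 p2=4 p3=4; velocities now: v0=-4 v1=-2 v2=-4 v3=0
Collision at t=5/2: particles 1 and 2 swap velocities; positions: p0=-5 p1=2 p2=2 p3=4; velocities now: v0=-4 v1=-4 v2=-2 v3=0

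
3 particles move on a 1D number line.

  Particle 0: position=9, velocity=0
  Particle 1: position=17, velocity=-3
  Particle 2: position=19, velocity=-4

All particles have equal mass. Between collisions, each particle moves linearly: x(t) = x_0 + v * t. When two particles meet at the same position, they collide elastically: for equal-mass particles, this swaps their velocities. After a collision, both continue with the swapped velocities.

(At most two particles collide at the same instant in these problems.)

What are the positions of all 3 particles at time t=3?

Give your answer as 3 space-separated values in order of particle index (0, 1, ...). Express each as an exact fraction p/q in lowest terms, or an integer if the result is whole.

Answer: 7 8 9

Derivation:
Collision at t=2: particles 1 and 2 swap velocities; positions: p0=9 p1=11 p2=11; velocities now: v0=0 v1=-4 v2=-3
Collision at t=5/2: particles 0 and 1 swap velocities; positions: p0=9 p1=9 p2=19/2; velocities now: v0=-4 v1=0 v2=-3
Collision at t=8/3: particles 1 and 2 swap velocities; positions: p0=25/3 p1=9 p2=9; velocities now: v0=-4 v1=-3 v2=0
Advance to t=3 (no further collisions before then); velocities: v0=-4 v1=-3 v2=0; positions = 7 8 9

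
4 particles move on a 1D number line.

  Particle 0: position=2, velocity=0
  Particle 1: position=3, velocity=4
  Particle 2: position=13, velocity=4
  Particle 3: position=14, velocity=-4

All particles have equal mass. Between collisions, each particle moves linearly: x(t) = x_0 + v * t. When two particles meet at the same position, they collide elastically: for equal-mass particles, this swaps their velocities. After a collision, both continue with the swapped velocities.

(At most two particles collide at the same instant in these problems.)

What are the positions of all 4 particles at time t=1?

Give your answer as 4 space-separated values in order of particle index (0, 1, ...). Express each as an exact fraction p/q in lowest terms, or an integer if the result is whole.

Answer: 2 7 10 17

Derivation:
Collision at t=1/8: particles 2 and 3 swap velocities; positions: p0=2 p1=7/2 p2=27/2 p3=27/2; velocities now: v0=0 v1=4 v2=-4 v3=4
Advance to t=1 (no further collisions before then); velocities: v0=0 v1=4 v2=-4 v3=4; positions = 2 7 10 17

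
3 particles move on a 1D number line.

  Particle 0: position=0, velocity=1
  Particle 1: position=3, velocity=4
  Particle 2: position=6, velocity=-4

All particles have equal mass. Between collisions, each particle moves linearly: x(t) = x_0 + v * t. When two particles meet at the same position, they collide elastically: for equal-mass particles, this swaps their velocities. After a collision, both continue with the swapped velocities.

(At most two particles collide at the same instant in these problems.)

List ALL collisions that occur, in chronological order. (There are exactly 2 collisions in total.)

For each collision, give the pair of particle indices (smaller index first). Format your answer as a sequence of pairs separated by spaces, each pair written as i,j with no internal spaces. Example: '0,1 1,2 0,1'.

Answer: 1,2 0,1

Derivation:
Collision at t=3/8: particles 1 and 2 swap velocities; positions: p0=3/8 p1=9/2 p2=9/2; velocities now: v0=1 v1=-4 v2=4
Collision at t=6/5: particles 0 and 1 swap velocities; positions: p0=6/5 p1=6/5 p2=39/5; velocities now: v0=-4 v1=1 v2=4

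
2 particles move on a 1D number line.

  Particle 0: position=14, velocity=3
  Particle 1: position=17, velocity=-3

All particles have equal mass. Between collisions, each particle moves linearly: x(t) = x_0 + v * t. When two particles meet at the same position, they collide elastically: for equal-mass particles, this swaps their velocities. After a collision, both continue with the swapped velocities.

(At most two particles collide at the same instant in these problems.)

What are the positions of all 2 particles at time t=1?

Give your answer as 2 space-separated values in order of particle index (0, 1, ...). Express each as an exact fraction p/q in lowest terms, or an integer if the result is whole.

Collision at t=1/2: particles 0 and 1 swap velocities; positions: p0=31/2 p1=31/2; velocities now: v0=-3 v1=3
Advance to t=1 (no further collisions before then); velocities: v0=-3 v1=3; positions = 14 17

Answer: 14 17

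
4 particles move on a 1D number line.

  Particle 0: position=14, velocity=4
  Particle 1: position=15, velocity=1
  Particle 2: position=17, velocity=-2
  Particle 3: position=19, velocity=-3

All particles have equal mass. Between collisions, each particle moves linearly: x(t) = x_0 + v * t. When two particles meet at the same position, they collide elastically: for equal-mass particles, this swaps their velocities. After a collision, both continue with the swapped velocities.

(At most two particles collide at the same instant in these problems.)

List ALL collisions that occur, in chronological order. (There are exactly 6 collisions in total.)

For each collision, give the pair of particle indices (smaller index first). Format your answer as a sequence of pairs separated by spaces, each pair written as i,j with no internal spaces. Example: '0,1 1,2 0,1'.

Answer: 0,1 1,2 0,1 2,3 1,2 0,1

Derivation:
Collision at t=1/3: particles 0 and 1 swap velocities; positions: p0=46/3 p1=46/3 p2=49/3 p3=18; velocities now: v0=1 v1=4 v2=-2 v3=-3
Collision at t=1/2: particles 1 and 2 swap velocities; positions: p0=31/2 p1=16 p2=16 p3=35/2; velocities now: v0=1 v1=-2 v2=4 v3=-3
Collision at t=2/3: particles 0 and 1 swap velocities; positions: p0=47/3 p1=47/3 p2=50/3 p3=17; velocities now: v0=-2 v1=1 v2=4 v3=-3
Collision at t=5/7: particles 2 and 3 swap velocities; positions: p0=109/7 p1=110/7 p2=118/7 p3=118/7; velocities now: v0=-2 v1=1 v2=-3 v3=4
Collision at t=1: particles 1 and 2 swap velocities; positions: p0=15 p1=16 p2=16 p3=18; velocities now: v0=-2 v1=-3 v2=1 v3=4
Collision at t=2: particles 0 and 1 swap velocities; positions: p0=13 p1=13 p2=17 p3=22; velocities now: v0=-3 v1=-2 v2=1 v3=4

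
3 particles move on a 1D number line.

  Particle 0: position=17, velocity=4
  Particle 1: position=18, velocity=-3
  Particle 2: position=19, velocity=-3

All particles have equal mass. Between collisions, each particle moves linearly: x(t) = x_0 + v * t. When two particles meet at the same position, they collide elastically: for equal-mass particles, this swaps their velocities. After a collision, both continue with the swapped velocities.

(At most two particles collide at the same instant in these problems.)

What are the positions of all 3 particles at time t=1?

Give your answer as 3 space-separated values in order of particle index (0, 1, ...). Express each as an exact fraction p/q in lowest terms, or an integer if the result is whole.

Collision at t=1/7: particles 0 and 1 swap velocities; positions: p0=123/7 p1=123/7 p2=130/7; velocities now: v0=-3 v1=4 v2=-3
Collision at t=2/7: particles 1 and 2 swap velocities; positions: p0=120/7 p1=127/7 p2=127/7; velocities now: v0=-3 v1=-3 v2=4
Advance to t=1 (no further collisions before then); velocities: v0=-3 v1=-3 v2=4; positions = 15 16 21

Answer: 15 16 21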